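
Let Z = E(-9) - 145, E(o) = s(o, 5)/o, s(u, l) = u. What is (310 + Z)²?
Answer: 27556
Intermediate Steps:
E(o) = 1 (E(o) = o/o = 1)
Z = -144 (Z = 1 - 145 = -144)
(310 + Z)² = (310 - 144)² = 166² = 27556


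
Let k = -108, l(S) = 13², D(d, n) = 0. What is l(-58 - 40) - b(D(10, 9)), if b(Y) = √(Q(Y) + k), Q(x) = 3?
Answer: 169 - I*√105 ≈ 169.0 - 10.247*I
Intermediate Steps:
l(S) = 169
b(Y) = I*√105 (b(Y) = √(3 - 108) = √(-105) = I*√105)
l(-58 - 40) - b(D(10, 9)) = 169 - I*√105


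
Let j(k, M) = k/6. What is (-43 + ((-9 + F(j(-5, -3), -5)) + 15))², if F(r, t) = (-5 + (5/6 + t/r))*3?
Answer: 3969/4 ≈ 992.25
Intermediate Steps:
j(k, M) = k/6 (j(k, M) = k*(⅙) = k/6)
F(r, t) = -25/2 + 3*t/r (F(r, t) = (-5 + (5*(⅙) + t/r))*3 = (-5 + (⅚ + t/r))*3 = (-25/6 + t/r)*3 = -25/2 + 3*t/r)
(-43 + ((-9 + F(j(-5, -3), -5)) + 15))² = (-43 + ((-9 + (-25/2 + 3*(-5)/((⅙)*(-5)))) + 15))² = (-43 + ((-9 + (-25/2 + 3*(-5)/(-⅚))) + 15))² = (-43 + ((-9 + (-25/2 + 3*(-5)*(-6/5))) + 15))² = (-43 + ((-9 + (-25/2 + 18)) + 15))² = (-43 + ((-9 + 11/2) + 15))² = (-43 + (-7/2 + 15))² = (-43 + 23/2)² = (-63/2)² = 3969/4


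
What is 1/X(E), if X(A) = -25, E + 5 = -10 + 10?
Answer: -1/25 ≈ -0.040000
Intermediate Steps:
E = -5 (E = -5 + (-10 + 10) = -5 + 0 = -5)
1/X(E) = 1/(-25) = -1/25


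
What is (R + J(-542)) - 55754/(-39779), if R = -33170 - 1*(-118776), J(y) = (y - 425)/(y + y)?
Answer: 3691466947845/43120436 ≈ 85608.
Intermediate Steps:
J(y) = (-425 + y)/(2*y) (J(y) = (-425 + y)/((2*y)) = (-425 + y)*(1/(2*y)) = (-425 + y)/(2*y))
R = 85606 (R = -33170 + 118776 = 85606)
(R + J(-542)) - 55754/(-39779) = (85606 + (1/2)*(-425 - 542)/(-542)) - 55754/(-39779) = (85606 + (1/2)*(-1/542)*(-967)) - 55754*(-1/39779) = (85606 + 967/1084) + 55754/39779 = 92797871/1084 + 55754/39779 = 3691466947845/43120436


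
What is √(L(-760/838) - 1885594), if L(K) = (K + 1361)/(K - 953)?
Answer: I*√1042295154897531/23511 ≈ 1373.2*I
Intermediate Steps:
L(K) = (1361 + K)/(-953 + K)
√(L(-760/838) - 1885594) = √((1361 - 760/838)/(-953 - 760/838) - 1885594) = √((1361 - 760*1/838)/(-953 - 760*1/838) - 1885594) = √((1361 - 380/419)/(-953 - 380/419) - 1885594) = √((569879/419)/(-399687/419) - 1885594) = √(-419/399687*569879/419 - 1885594) = √(-569879/399687 - 1885594) = √(-753647978957/399687) = I*√1042295154897531/23511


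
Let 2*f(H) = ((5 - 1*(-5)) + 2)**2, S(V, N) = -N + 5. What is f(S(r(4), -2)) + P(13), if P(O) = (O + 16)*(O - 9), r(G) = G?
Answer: 188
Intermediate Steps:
S(V, N) = 5 - N
P(O) = (-9 + O)*(16 + O) (P(O) = (16 + O)*(-9 + O) = (-9 + O)*(16 + O))
f(H) = 72 (f(H) = ((5 - 1*(-5)) + 2)**2/2 = ((5 + 5) + 2)**2/2 = (10 + 2)**2/2 = (1/2)*12**2 = (1/2)*144 = 72)
f(S(r(4), -2)) + P(13) = 72 + (-144 + 13**2 + 7*13) = 72 + (-144 + 169 + 91) = 72 + 116 = 188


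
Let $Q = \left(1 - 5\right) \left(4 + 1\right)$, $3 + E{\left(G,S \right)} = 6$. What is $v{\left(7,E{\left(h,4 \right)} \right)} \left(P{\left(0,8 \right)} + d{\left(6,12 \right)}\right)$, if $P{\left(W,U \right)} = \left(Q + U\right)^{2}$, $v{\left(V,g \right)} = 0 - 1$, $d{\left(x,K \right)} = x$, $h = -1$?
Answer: $-150$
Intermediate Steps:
$E{\left(G,S \right)} = 3$ ($E{\left(G,S \right)} = -3 + 6 = 3$)
$Q = -20$ ($Q = \left(-4\right) 5 = -20$)
$v{\left(V,g \right)} = -1$ ($v{\left(V,g \right)} = 0 - 1 = -1$)
$P{\left(W,U \right)} = \left(-20 + U\right)^{2}$
$v{\left(7,E{\left(h,4 \right)} \right)} \left(P{\left(0,8 \right)} + d{\left(6,12 \right)}\right) = - (\left(-20 + 8\right)^{2} + 6) = - (\left(-12\right)^{2} + 6) = - (144 + 6) = \left(-1\right) 150 = -150$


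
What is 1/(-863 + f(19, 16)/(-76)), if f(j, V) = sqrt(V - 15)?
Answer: -76/65589 ≈ -0.0011587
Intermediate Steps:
f(j, V) = sqrt(-15 + V)
1/(-863 + f(19, 16)/(-76)) = 1/(-863 + sqrt(-15 + 16)/(-76)) = 1/(-863 + sqrt(1)*(-1/76)) = 1/(-863 + 1*(-1/76)) = 1/(-863 - 1/76) = 1/(-65589/76) = -76/65589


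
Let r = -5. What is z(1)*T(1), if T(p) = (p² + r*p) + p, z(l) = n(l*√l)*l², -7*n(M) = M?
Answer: 3/7 ≈ 0.42857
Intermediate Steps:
n(M) = -M/7
z(l) = -l^(7/2)/7 (z(l) = (-l*√l/7)*l² = (-l^(3/2)/7)*l² = -l^(7/2)/7)
T(p) = p² - 4*p (T(p) = (p² - 5*p) + p = p² - 4*p)
z(1)*T(1) = (-1^(7/2)/7)*(1*(-4 + 1)) = (-⅐*1)*(1*(-3)) = -⅐*(-3) = 3/7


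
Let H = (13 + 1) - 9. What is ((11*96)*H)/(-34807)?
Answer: -5280/34807 ≈ -0.15169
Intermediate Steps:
H = 5 (H = 14 - 9 = 5)
((11*96)*H)/(-34807) = ((11*96)*5)/(-34807) = (1056*5)*(-1/34807) = 5280*(-1/34807) = -5280/34807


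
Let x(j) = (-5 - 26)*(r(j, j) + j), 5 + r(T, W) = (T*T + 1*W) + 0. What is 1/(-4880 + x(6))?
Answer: -1/6213 ≈ -0.00016095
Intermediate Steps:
r(T, W) = -5 + W + T**2 (r(T, W) = -5 + ((T*T + 1*W) + 0) = -5 + ((T**2 + W) + 0) = -5 + ((W + T**2) + 0) = -5 + (W + T**2) = -5 + W + T**2)
x(j) = 155 - 62*j - 31*j**2 (x(j) = (-5 - 26)*((-5 + j + j**2) + j) = -31*(-5 + j**2 + 2*j) = 155 - 62*j - 31*j**2)
1/(-4880 + x(6)) = 1/(-4880 + (155 - 62*6 - 31*6**2)) = 1/(-4880 + (155 - 372 - 31*36)) = 1/(-4880 + (155 - 372 - 1116)) = 1/(-4880 - 1333) = 1/(-6213) = -1/6213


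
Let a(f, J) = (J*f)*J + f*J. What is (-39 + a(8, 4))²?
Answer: 14641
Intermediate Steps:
a(f, J) = J*f + f*J² (a(f, J) = f*J² + J*f = J*f + f*J²)
(-39 + a(8, 4))² = (-39 + 4*8*(1 + 4))² = (-39 + 4*8*5)² = (-39 + 160)² = 121² = 14641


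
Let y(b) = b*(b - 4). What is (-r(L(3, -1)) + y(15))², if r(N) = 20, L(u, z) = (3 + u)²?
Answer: 21025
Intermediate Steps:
y(b) = b*(-4 + b)
(-r(L(3, -1)) + y(15))² = (-1*20 + 15*(-4 + 15))² = (-20 + 15*11)² = (-20 + 165)² = 145² = 21025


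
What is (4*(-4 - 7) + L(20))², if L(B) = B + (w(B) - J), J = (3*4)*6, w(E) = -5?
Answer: 10201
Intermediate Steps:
J = 72 (J = 12*6 = 72)
L(B) = -77 + B (L(B) = B + (-5 - 1*72) = B + (-5 - 72) = B - 77 = -77 + B)
(4*(-4 - 7) + L(20))² = (4*(-4 - 7) + (-77 + 20))² = (4*(-11) - 57)² = (-44 - 57)² = (-101)² = 10201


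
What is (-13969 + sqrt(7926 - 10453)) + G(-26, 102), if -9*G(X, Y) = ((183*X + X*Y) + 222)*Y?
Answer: 67495 + 19*I*sqrt(7) ≈ 67495.0 + 50.269*I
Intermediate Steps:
G(X, Y) = -Y*(222 + 183*X + X*Y)/9 (G(X, Y) = -((183*X + X*Y) + 222)*Y/9 = -(222 + 183*X + X*Y)*Y/9 = -Y*(222 + 183*X + X*Y)/9)
(-13969 + sqrt(7926 - 10453)) + G(-26, 102) = (-13969 + sqrt(7926 - 10453)) - 1/9*102*(222 + 183*(-26) - 26*102) = (-13969 + sqrt(-2527)) - 1/9*102*(222 - 4758 - 2652) = (-13969 + 19*I*sqrt(7)) - 1/9*102*(-7188) = (-13969 + 19*I*sqrt(7)) + 81464 = 67495 + 19*I*sqrt(7)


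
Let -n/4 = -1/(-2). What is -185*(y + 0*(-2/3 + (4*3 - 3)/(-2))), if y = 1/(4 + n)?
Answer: -185/2 ≈ -92.500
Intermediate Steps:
n = -2 (n = -(-4)/(-2) = -(-4)*(-1)/2 = -4*½ = -2)
y = ½ (y = 1/(4 - 2) = 1/2 = ½ ≈ 0.50000)
-185*(y + 0*(-2/3 + (4*3 - 3)/(-2))) = -185*(½ + 0*(-2/3 + (4*3 - 3)/(-2))) = -185*(½ + 0*(-2*⅓ + (12 - 3)*(-½))) = -185*(½ + 0*(-⅔ + 9*(-½))) = -185*(½ + 0*(-⅔ - 9/2)) = -185*(½ + 0*(-31/6)) = -185*(½ + 0) = -185*½ = -185/2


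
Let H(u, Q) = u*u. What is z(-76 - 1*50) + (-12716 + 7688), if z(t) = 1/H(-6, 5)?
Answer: -181007/36 ≈ -5028.0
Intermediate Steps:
H(u, Q) = u**2
z(t) = 1/36 (z(t) = 1/((-6)**2) = 1/36)
z(-76 - 1*50) + (-12716 + 7688) = 1/36 + (-12716 + 7688) = 1/36 - 5028 = -181007/36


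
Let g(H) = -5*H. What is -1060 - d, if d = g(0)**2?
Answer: -1060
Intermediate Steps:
d = 0 (d = (-5*0)**2 = 0**2 = 0)
-1060 - d = -1060 - 1*0 = -1060 + 0 = -1060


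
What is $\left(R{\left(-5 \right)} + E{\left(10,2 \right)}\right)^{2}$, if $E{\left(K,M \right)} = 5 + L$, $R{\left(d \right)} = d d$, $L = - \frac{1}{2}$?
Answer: $\frac{3481}{4} \approx 870.25$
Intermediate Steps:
$L = - \frac{1}{2}$ ($L = \left(-1\right) \frac{1}{2} = - \frac{1}{2} \approx -0.5$)
$R{\left(d \right)} = d^{2}$
$E{\left(K,M \right)} = \frac{9}{2}$ ($E{\left(K,M \right)} = 5 - \frac{1}{2} = \frac{9}{2}$)
$\left(R{\left(-5 \right)} + E{\left(10,2 \right)}\right)^{2} = \left(\left(-5\right)^{2} + \frac{9}{2}\right)^{2} = \left(25 + \frac{9}{2}\right)^{2} = \left(\frac{59}{2}\right)^{2} = \frac{3481}{4}$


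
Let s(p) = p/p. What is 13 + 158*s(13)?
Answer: 171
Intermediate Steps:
s(p) = 1
13 + 158*s(13) = 13 + 158*1 = 13 + 158 = 171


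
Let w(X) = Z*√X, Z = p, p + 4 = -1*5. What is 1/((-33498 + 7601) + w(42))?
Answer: -25897/670651207 + 9*√42/670651207 ≈ -3.8528e-5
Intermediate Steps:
p = -9 (p = -4 - 1*5 = -4 - 5 = -9)
Z = -9
w(X) = -9*√X
1/((-33498 + 7601) + w(42)) = 1/((-33498 + 7601) - 9*√42) = 1/(-25897 - 9*√42)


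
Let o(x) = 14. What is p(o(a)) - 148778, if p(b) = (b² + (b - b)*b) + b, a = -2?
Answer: -148568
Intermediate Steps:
p(b) = b + b² (p(b) = (b² + 0*b) + b = (b² + 0) + b = b² + b = b + b²)
p(o(a)) - 148778 = 14*(1 + 14) - 148778 = 14*15 - 148778 = 210 - 148778 = -148568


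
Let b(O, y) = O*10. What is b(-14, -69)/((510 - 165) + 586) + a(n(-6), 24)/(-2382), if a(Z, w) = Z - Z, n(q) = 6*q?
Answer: -20/133 ≈ -0.15038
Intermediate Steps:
b(O, y) = 10*O
a(Z, w) = 0
b(-14, -69)/((510 - 165) + 586) + a(n(-6), 24)/(-2382) = (10*(-14))/((510 - 165) + 586) + 0/(-2382) = -140/(345 + 586) + 0*(-1/2382) = -140/931 + 0 = -140*1/931 + 0 = -20/133 + 0 = -20/133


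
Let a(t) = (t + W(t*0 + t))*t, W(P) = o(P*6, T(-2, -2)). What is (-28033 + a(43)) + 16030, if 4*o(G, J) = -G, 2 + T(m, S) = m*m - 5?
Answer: -25855/2 ≈ -12928.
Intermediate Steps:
T(m, S) = -7 + m² (T(m, S) = -2 + (m*m - 5) = -2 + (m² - 5) = -2 + (-5 + m²) = -7 + m²)
o(G, J) = -G/4 (o(G, J) = (-G)/4 = -G/4)
W(P) = -3*P/2 (W(P) = -P*6/4 = -3*P/2)
a(t) = -t²/2 (a(t) = (t - 3*(t*0 + t)/2)*t = (t - 3*(0 + t)/2)*t = (t - 3*t/2)*t = (-t/2)*t = -t²/2)
(-28033 + a(43)) + 16030 = (-28033 - ½*43²) + 16030 = (-28033 - ½*1849) + 16030 = (-28033 - 1849/2) + 16030 = -57915/2 + 16030 = -25855/2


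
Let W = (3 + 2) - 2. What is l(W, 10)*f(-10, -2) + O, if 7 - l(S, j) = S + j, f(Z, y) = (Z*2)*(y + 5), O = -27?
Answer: 333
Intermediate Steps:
W = 3 (W = 5 - 2 = 3)
f(Z, y) = 2*Z*(5 + y) (f(Z, y) = (2*Z)*(5 + y) = 2*Z*(5 + y))
l(S, j) = 7 - S - j (l(S, j) = 7 - (S + j) = 7 + (-S - j) = 7 - S - j)
l(W, 10)*f(-10, -2) + O = (7 - 1*3 - 1*10)*(2*(-10)*(5 - 2)) - 27 = (7 - 3 - 10)*(2*(-10)*3) - 27 = -6*(-60) - 27 = 360 - 27 = 333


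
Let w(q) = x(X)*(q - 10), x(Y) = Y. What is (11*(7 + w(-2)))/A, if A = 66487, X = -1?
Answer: 209/66487 ≈ 0.0031435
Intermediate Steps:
w(q) = 10 - q (w(q) = -(q - 10) = -(-10 + q) = 10 - q)
(11*(7 + w(-2)))/A = (11*(7 + (10 - 1*(-2))))/66487 = (11*(7 + (10 + 2)))*(1/66487) = (11*(7 + 12))*(1/66487) = (11*19)*(1/66487) = 209*(1/66487) = 209/66487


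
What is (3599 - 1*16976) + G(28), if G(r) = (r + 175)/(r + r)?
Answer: -106987/8 ≈ -13373.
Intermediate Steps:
G(r) = (175 + r)/(2*r) (G(r) = (175 + r)/((2*r)) = (175 + r)*(1/(2*r)) = (175 + r)/(2*r))
(3599 - 1*16976) + G(28) = (3599 - 1*16976) + (1/2)*(175 + 28)/28 = (3599 - 16976) + (1/2)*(1/28)*203 = -13377 + 29/8 = -106987/8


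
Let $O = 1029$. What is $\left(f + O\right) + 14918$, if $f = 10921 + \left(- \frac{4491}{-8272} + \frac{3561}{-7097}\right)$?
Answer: $\frac{33560117901}{1249072} \approx 26868.0$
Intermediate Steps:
$f = \frac{13641166717}{1249072}$ ($f = 10921 + \left(\left(-4491\right) \left(- \frac{1}{8272}\right) + 3561 \left(- \frac{1}{7097}\right)\right) = 10921 + \left(\frac{4491}{8272} - \frac{3561}{7097}\right) = 10921 + \frac{51405}{1249072} = \frac{13641166717}{1249072} \approx 10921.0$)
$\left(f + O\right) + 14918 = \left(\frac{13641166717}{1249072} + 1029\right) + 14918 = \frac{14926461805}{1249072} + 14918 = \frac{33560117901}{1249072}$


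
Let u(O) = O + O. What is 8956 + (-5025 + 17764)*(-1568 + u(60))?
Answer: -18437116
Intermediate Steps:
u(O) = 2*O
8956 + (-5025 + 17764)*(-1568 + u(60)) = 8956 + (-5025 + 17764)*(-1568 + 2*60) = 8956 + 12739*(-1568 + 120) = 8956 + 12739*(-1448) = 8956 - 18446072 = -18437116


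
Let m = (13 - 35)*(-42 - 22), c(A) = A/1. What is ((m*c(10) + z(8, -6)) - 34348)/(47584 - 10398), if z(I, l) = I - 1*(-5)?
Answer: -20255/37186 ≈ -0.54469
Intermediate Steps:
c(A) = A (c(A) = A*1 = A)
z(I, l) = 5 + I (z(I, l) = I + 5 = 5 + I)
m = 1408 (m = -22*(-64) = 1408)
((m*c(10) + z(8, -6)) - 34348)/(47584 - 10398) = ((1408*10 + (5 + 8)) - 34348)/(47584 - 10398) = ((14080 + 13) - 34348)/37186 = (14093 - 34348)*(1/37186) = -20255*1/37186 = -20255/37186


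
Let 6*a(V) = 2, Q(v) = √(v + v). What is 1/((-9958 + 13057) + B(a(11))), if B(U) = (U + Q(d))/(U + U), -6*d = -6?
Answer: 12398/38427583 - 6*√2/38427583 ≈ 0.00032241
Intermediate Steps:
d = 1 (d = -⅙*(-6) = 1)
Q(v) = √2*√v (Q(v) = √(2*v) = √2*√v)
a(V) = ⅓ (a(V) = (⅙)*2 = ⅓)
B(U) = (U + √2)/(2*U) (B(U) = (U + √2*√1)/(U + U) = (U + √2*1)/((2*U)) = (U + √2)*(1/(2*U)) = (U + √2)/(2*U))
1/((-9958 + 13057) + B(a(11))) = 1/((-9958 + 13057) + (⅓ + √2)/(2*(⅓))) = 1/(3099 + (½)*3*(⅓ + √2)) = 1/(3099 + (½ + 3*√2/2)) = 1/(6199/2 + 3*√2/2)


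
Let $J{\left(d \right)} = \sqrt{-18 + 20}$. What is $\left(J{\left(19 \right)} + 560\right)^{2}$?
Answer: $\left(560 + \sqrt{2}\right)^{2} \approx 3.1519 \cdot 10^{5}$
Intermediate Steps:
$J{\left(d \right)} = \sqrt{2}$
$\left(J{\left(19 \right)} + 560\right)^{2} = \left(\sqrt{2} + 560\right)^{2} = \left(560 + \sqrt{2}\right)^{2}$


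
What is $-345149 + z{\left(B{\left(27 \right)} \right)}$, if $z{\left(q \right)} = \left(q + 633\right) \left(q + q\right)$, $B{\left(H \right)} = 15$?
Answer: $-325709$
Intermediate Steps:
$z{\left(q \right)} = 2 q \left(633 + q\right)$ ($z{\left(q \right)} = \left(633 + q\right) 2 q = 2 q \left(633 + q\right)$)
$-345149 + z{\left(B{\left(27 \right)} \right)} = -345149 + 2 \cdot 15 \left(633 + 15\right) = -345149 + 2 \cdot 15 \cdot 648 = -345149 + 19440 = -325709$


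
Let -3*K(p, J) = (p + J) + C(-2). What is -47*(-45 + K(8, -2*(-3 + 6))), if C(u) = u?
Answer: 2115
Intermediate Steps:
K(p, J) = ⅔ - J/3 - p/3 (K(p, J) = -((p + J) - 2)/3 = -((J + p) - 2)/3 = -(-2 + J + p)/3 = ⅔ - J/3 - p/3)
-47*(-45 + K(8, -2*(-3 + 6))) = -47*(-45 + (⅔ - (-2)*(-3 + 6)/3 - ⅓*8)) = -47*(-45 + (⅔ - (-2)*3/3 - 8/3)) = -47*(-45 + (⅔ - ⅓*(-6) - 8/3)) = -47*(-45 + (⅔ + 2 - 8/3)) = -47*(-45 + 0) = -47*(-45) = 2115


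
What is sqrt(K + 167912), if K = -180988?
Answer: 2*I*sqrt(3269) ≈ 114.35*I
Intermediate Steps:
sqrt(K + 167912) = sqrt(-180988 + 167912) = sqrt(-13076) = 2*I*sqrt(3269)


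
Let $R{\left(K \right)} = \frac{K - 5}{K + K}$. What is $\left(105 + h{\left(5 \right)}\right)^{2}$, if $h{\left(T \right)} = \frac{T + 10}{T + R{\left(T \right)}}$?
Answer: $11664$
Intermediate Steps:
$R{\left(K \right)} = \frac{-5 + K}{2 K}$
$h{\left(T \right)} = \frac{10 + T}{T + \frac{-5 + T}{2 T}}$ ($h{\left(T \right)} = \frac{T + 10}{T + \frac{-5 + T}{2 T}} = \frac{10 + T}{T + \frac{-5 + T}{2 T}}$)
$\left(105 + h{\left(5 \right)}\right)^{2} = \left(105 + 2 \cdot 5 \frac{1}{-5 + 5 + 2 \cdot 5^{2}} \left(10 + 5\right)\right)^{2} = \left(105 + 2 \cdot 5 \frac{1}{-5 + 5 + 2 \cdot 25} \cdot 15\right)^{2} = \left(105 + 2 \cdot 5 \frac{1}{-5 + 5 + 50} \cdot 15\right)^{2} = \left(105 + 2 \cdot 5 \cdot \frac{1}{50} \cdot 15\right)^{2} = \left(105 + 3\right)^{2} = 108^{2} = 11664$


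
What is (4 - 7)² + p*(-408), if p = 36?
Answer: -14679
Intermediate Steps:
(4 - 7)² + p*(-408) = (4 - 7)² + 36*(-408) = (-3)² - 14688 = 9 - 14688 = -14679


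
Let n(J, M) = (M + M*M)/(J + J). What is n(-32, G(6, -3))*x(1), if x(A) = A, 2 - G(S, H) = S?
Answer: -3/16 ≈ -0.18750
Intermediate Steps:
G(S, H) = 2 - S
n(J, M) = (M + M²)/(2*J) (n(J, M) = (M + M²)/((2*J)) = (M + M²)*(1/(2*J)) = (M + M²)/(2*J))
n(-32, G(6, -3))*x(1) = ((½)*(2 - 1*6)*(1 + (2 - 1*6))/(-32))*1 = ((½)*(2 - 6)*(-1/32)*(1 + (2 - 6)))*1 = ((½)*(-4)*(-1/32)*(1 - 4))*1 = ((½)*(-4)*(-1/32)*(-3))*1 = -3/16*1 = -3/16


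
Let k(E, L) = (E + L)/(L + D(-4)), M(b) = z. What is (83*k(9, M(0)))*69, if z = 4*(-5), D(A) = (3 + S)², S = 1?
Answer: 62997/4 ≈ 15749.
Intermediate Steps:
D(A) = 16 (D(A) = (3 + 1)² = 4² = 16)
z = -20
M(b) = -20
k(E, L) = (E + L)/(16 + L) (k(E, L) = (E + L)/(L + 16) = (E + L)/(16 + L))
(83*k(9, M(0)))*69 = (83*((9 - 20)/(16 - 20)))*69 = (83*(-11/(-4)))*69 = (83*(-¼*(-11)))*69 = (83*(11/4))*69 = (913/4)*69 = 62997/4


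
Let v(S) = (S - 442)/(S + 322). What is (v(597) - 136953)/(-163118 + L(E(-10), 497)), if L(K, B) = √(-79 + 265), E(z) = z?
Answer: 10264987357468/12226137858611 + 62929826*√186/12226137858611 ≈ 0.83966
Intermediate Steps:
v(S) = (-442 + S)/(322 + S)
L(K, B) = √186
(v(597) - 136953)/(-163118 + L(E(-10), 497)) = ((-442 + 597)/(322 + 597) - 136953)/(-163118 + √186) = (155/919 - 136953)/(-163118 + √186) = -125859652/(919*(-163118 + √186))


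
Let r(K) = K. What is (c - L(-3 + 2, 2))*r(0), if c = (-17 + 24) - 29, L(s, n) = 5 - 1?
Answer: 0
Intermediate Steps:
L(s, n) = 4
c = -22 (c = 7 - 29 = -22)
(c - L(-3 + 2, 2))*r(0) = (-22 - 1*4)*0 = (-22 - 4)*0 = -26*0 = 0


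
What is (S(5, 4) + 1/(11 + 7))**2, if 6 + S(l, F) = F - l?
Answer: 15625/324 ≈ 48.225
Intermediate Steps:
S(l, F) = -6 + F - l (S(l, F) = -6 + (F - l) = -6 + F - l)
(S(5, 4) + 1/(11 + 7))**2 = ((-6 + 4 - 1*5) + 1/(11 + 7))**2 = ((-6 + 4 - 5) + 1/18)**2 = (-7 + 1/18)**2 = (-125/18)**2 = 15625/324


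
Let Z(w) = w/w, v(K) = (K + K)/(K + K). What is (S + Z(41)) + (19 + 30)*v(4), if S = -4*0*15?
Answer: 50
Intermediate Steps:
S = 0 (S = 0*15 = 0)
v(K) = 1 (v(K) = (2*K)/((2*K)) = (2*K)*(1/(2*K)) = 1)
Z(w) = 1
(S + Z(41)) + (19 + 30)*v(4) = (0 + 1) + (19 + 30)*1 = 1 + 49*1 = 1 + 49 = 50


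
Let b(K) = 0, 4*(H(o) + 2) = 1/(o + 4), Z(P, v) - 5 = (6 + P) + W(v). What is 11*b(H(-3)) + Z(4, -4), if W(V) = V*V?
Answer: 31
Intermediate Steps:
W(V) = V²
Z(P, v) = 11 + P + v² (Z(P, v) = 5 + ((6 + P) + v²) = 5 + (6 + P + v²) = 11 + P + v²)
H(o) = -2 + 1/(4*(4 + o)) (H(o) = -2 + 1/(4*(o + 4)) = -2 + 1/(4*(4 + o)))
11*b(H(-3)) + Z(4, -4) = 11*0 + (11 + 4 + (-4)²) = 0 + (11 + 4 + 16) = 0 + 31 = 31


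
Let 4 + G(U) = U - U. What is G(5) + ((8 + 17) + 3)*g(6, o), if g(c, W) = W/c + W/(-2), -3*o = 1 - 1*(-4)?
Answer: 104/9 ≈ 11.556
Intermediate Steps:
o = -5/3 (o = -(1 - 1*(-4))/3 = -(1 + 4)/3 = -⅓*5 = -5/3 ≈ -1.6667)
G(U) = -4 (G(U) = -4 + (U - U) = -4 + 0 = -4)
g(c, W) = -W/2 + W/c (g(c, W) = W/c + W*(-½) = W/c - W/2 = -W/2 + W/c)
G(5) + ((8 + 17) + 3)*g(6, o) = -4 + ((8 + 17) + 3)*(-½*(-5/3) - 5/3/6) = -4 + (25 + 3)*(⅚ - 5/3*⅙) = -4 + 28*(⅚ - 5/18) = -4 + 28*(5/9) = -4 + 140/9 = 104/9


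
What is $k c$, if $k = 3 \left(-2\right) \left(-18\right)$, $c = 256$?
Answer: $27648$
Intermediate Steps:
$k = 108$ ($k = \left(-6\right) \left(-18\right) = 108$)
$k c = 108 \cdot 256 = 27648$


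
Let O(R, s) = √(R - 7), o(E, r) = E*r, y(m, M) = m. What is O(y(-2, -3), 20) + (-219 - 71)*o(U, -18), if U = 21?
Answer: 109620 + 3*I ≈ 1.0962e+5 + 3.0*I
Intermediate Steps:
O(R, s) = √(-7 + R)
O(y(-2, -3), 20) + (-219 - 71)*o(U, -18) = √(-7 - 2) + (-219 - 71)*(21*(-18)) = √(-9) - 290*(-378) = 3*I + 109620 = 109620 + 3*I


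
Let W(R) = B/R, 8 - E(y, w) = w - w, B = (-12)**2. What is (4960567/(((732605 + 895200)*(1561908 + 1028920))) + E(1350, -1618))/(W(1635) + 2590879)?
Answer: 3677540878356683/1191007794547049846324 ≈ 3.0878e-6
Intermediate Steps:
B = 144
E(y, w) = 8 (E(y, w) = 8 - (w - w) = 8 - 1*0 = 8 + 0 = 8)
W(R) = 144/R
(4960567/(((732605 + 895200)*(1561908 + 1028920))) + E(1350, -1618))/(W(1635) + 2590879) = (4960567/(((732605 + 895200)*(1561908 + 1028920))) + 8)/(144/1635 + 2590879) = (4960567/((1627805*2590828)) + 8)/(144*(1/1635) + 2590879) = (4960567/4217362772540 + 8)/(48/545 + 2590879) = (4960567*(1/4217362772540) + 8)/(1412029103/545) = (4960567/4217362772540 + 8)*(545/1412029103) = (33738907140887/4217362772540)*(545/1412029103) = 3677540878356683/1191007794547049846324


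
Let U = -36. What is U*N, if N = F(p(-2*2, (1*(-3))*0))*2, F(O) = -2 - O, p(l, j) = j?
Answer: 144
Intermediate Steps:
N = -4 (N = (-2 - 1*(-3)*0)*2 = (-2 - (-3)*0)*2 = (-2 - 1*0)*2 = (-2 + 0)*2 = -2*2 = -4)
U*N = -36*(-4) = 144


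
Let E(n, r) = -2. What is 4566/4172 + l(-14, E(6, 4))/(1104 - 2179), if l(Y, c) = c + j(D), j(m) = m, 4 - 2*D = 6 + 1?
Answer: 1230763/1121225 ≈ 1.0977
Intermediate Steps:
D = -3/2 (D = 2 - (6 + 1)/2 = 2 - 1/2*7 = 2 - 7/2 = -3/2 ≈ -1.5000)
l(Y, c) = -3/2 + c (l(Y, c) = c - 3/2 = -3/2 + c)
4566/4172 + l(-14, E(6, 4))/(1104 - 2179) = 4566/4172 + (-3/2 - 2)/(1104 - 2179) = 4566*(1/4172) - 7/2/(-1075) = 2283/2086 - 7/2*(-1/1075) = 2283/2086 + 7/2150 = 1230763/1121225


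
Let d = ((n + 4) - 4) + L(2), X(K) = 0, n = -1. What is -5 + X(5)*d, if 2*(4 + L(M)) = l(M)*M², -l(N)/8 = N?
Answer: -5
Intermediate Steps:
l(N) = -8*N
L(M) = -4 - 4*M³ (L(M) = -4 + ((-8*M)*M²)/2 = -4 + (-8*M³)/2 = -4 - 4*M³)
d = -37 (d = ((-1 + 4) - 4) + (-4 - 4*2³) = (3 - 4) + (-4 - 4*8) = -1 + (-4 - 32) = -1 - 36 = -37)
-5 + X(5)*d = -5 + 0*(-37) = -5 + 0 = -5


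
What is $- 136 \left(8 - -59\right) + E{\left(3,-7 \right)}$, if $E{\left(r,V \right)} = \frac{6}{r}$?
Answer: $-9110$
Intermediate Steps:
$- 136 \left(8 - -59\right) + E{\left(3,-7 \right)} = - 136 \left(8 - -59\right) + \frac{6}{3} = - 136 \left(8 + 59\right) + 6 \cdot \frac{1}{3} = \left(-136\right) 67 + 2 = -9112 + 2 = -9110$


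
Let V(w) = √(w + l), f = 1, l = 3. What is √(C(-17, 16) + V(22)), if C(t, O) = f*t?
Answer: 2*I*√3 ≈ 3.4641*I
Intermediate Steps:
C(t, O) = t (C(t, O) = 1*t = t)
V(w) = √(3 + w) (V(w) = √(w + 3) = √(3 + w))
√(C(-17, 16) + V(22)) = √(-17 + √(3 + 22)) = √(-17 + √25) = √(-17 + 5) = √(-12) = 2*I*√3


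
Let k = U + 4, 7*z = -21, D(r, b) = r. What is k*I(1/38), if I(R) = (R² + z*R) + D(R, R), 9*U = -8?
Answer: -175/1083 ≈ -0.16159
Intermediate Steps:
U = -8/9 (U = (⅑)*(-8) = -8/9 ≈ -0.88889)
z = -3 (z = (⅐)*(-21) = -3)
k = 28/9 (k = -8/9 + 4 = 28/9 ≈ 3.1111)
I(R) = R² - 2*R (I(R) = (R² - 3*R) + R = R² - 2*R)
k*I(1/38) = 28*((-2 + 1/38)/38)/9 = 28*((1/38)*(-75/38))/9 = (28/9)*(-75/1444) = -175/1083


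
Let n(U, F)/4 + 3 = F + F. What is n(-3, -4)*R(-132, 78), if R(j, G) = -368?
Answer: 16192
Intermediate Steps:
n(U, F) = -12 + 8*F (n(U, F) = -12 + 4*(F + F) = -12 + 4*(2*F) = -12 + 8*F)
n(-3, -4)*R(-132, 78) = (-12 + 8*(-4))*(-368) = (-12 - 32)*(-368) = -44*(-368) = 16192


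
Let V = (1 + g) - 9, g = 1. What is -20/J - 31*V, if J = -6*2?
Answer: 656/3 ≈ 218.67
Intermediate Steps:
J = -12
V = -7 (V = (1 + 1) - 9 = 2 - 9 = -7)
-20/J - 31*V = -20/(-12) - 31*(-7) = -20*(-1/12) + 217 = 5/3 + 217 = 656/3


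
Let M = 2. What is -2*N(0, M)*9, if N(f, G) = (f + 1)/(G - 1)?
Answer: -18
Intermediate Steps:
N(f, G) = (1 + f)/(-1 + G)
-2*N(0, M)*9 = -2*(1 + 0)/(-1 + 2)*9 = -2/1*9 = -2*9 = -18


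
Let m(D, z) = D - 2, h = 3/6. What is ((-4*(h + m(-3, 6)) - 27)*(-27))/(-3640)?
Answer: -243/3640 ≈ -0.066758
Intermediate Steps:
h = ½ (h = 3*(⅙) = ½ ≈ 0.50000)
m(D, z) = -2 + D
((-4*(h + m(-3, 6)) - 27)*(-27))/(-3640) = ((-4*(½ + (-2 - 3)) - 27)*(-27))/(-3640) = ((-4*(½ - 5) - 27)*(-27))*(-1/3640) = ((-4*(-9/2) - 27)*(-27))*(-1/3640) = ((18 - 27)*(-27))*(-1/3640) = -9*(-27)*(-1/3640) = 243*(-1/3640) = -243/3640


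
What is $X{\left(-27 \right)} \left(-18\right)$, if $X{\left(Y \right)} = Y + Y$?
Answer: $972$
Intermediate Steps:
$X{\left(Y \right)} = 2 Y$
$X{\left(-27 \right)} \left(-18\right) = 2 \left(-27\right) \left(-18\right) = \left(-54\right) \left(-18\right) = 972$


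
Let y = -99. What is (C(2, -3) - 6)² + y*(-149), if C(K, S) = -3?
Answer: 14832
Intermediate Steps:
(C(2, -3) - 6)² + y*(-149) = (-3 - 6)² - 99*(-149) = (-9)² + 14751 = 81 + 14751 = 14832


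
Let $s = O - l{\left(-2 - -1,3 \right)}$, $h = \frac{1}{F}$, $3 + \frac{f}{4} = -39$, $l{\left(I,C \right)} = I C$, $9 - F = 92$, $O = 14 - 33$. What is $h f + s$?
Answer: $- \frac{1160}{83} \approx -13.976$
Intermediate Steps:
$O = -19$
$F = -83$ ($F = 9 - 92 = -83$)
$l{\left(I,C \right)} = C I$
$f = -168$ ($f = -12 + 4 \left(-39\right) = -12 - 156 = -168$)
$h = - \frac{1}{83}$ ($h = \frac{1}{-83} = - \frac{1}{83} \approx -0.012048$)
$s = -16$ ($s = -19 - 3 \left(-2 - -1\right) = -19 - 3 \left(-2 + 1\right) = -19 - 3 \left(-1\right) = -19 - -3 = -19 + 3 = -16$)
$h f + s = \left(- \frac{1}{83}\right) \left(-168\right) - 16 = \frac{168}{83} - 16 = - \frac{1160}{83}$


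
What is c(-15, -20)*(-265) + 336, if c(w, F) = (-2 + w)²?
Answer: -76249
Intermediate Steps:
c(-15, -20)*(-265) + 336 = (-2 - 15)²*(-265) + 336 = (-17)²*(-265) + 336 = 289*(-265) + 336 = -76585 + 336 = -76249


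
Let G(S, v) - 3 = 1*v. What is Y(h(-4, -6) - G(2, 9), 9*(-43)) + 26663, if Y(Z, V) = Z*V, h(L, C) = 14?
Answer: 25889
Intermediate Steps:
G(S, v) = 3 + v (G(S, v) = 3 + 1*v = 3 + v)
Y(Z, V) = V*Z
Y(h(-4, -6) - G(2, 9), 9*(-43)) + 26663 = (9*(-43))*(14 - (3 + 9)) + 26663 = -387*(14 - 1*12) + 26663 = -387*(14 - 12) + 26663 = -387*2 + 26663 = -774 + 26663 = 25889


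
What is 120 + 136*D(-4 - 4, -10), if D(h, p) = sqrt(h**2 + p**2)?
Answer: 120 + 272*sqrt(41) ≈ 1861.7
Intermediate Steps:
120 + 136*D(-4 - 4, -10) = 120 + 136*sqrt((-4 - 4)**2 + (-10)**2) = 120 + 136*sqrt((-8)**2 + 100) = 120 + 136*sqrt(64 + 100) = 120 + 136*sqrt(164) = 120 + 136*(2*sqrt(41)) = 120 + 272*sqrt(41)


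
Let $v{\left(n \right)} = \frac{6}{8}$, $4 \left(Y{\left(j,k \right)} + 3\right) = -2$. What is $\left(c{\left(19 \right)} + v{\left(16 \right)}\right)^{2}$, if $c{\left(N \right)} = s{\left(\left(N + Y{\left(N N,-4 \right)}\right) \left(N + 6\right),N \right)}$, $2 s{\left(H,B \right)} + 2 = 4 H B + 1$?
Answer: $\frac{3469327801}{16} \approx 2.1683 \cdot 10^{8}$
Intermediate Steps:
$Y{\left(j,k \right)} = - \frac{7}{2}$ ($Y{\left(j,k \right)} = -3 + \frac{1}{4} \left(-2\right) = -3 - \frac{1}{2} = - \frac{7}{2}$)
$s{\left(H,B \right)} = - \frac{1}{2} + 2 B H$ ($s{\left(H,B \right)} = -1 + \frac{4 H B + 1}{2} = -1 + \frac{4 B H + 1}{2} = -1 + \frac{1 + 4 B H}{2} = -1 + \left(\frac{1}{2} + 2 B H\right) = - \frac{1}{2} + 2 B H$)
$c{\left(N \right)} = - \frac{1}{2} + 2 N \left(6 + N\right) \left(- \frac{7}{2} + N\right)$ ($c{\left(N \right)} = - \frac{1}{2} + 2 N \left(N - \frac{7}{2}\right) \left(N + 6\right) = - \frac{1}{2} + 2 N \left(- \frac{7}{2} + N\right) \left(6 + N\right) = - \frac{1}{2} + 2 N \left(6 + N\right) \left(- \frac{7}{2} + N\right)$)
$v{\left(n \right)} = \frac{3}{4}$ ($v{\left(n \right)} = 6 \cdot \frac{1}{8} = \frac{3}{4}$)
$\left(c{\left(19 \right)} + v{\left(16 \right)}\right)^{2} = \left(\left(- \frac{1}{2} + 19 \left(-42 + 2 \cdot 19^{2} + 5 \cdot 19\right)\right) + \frac{3}{4}\right)^{2} = \left(\left(- \frac{1}{2} + 19 \left(-42 + 2 \cdot 361 + 95\right)\right) + \frac{3}{4}\right)^{2} = \left(\left(- \frac{1}{2} + 19 \left(-42 + 722 + 95\right)\right) + \frac{3}{4}\right)^{2} = \left(\left(- \frac{1}{2} + 19 \cdot 775\right) + \frac{3}{4}\right)^{2} = \left(\left(- \frac{1}{2} + 14725\right) + \frac{3}{4}\right)^{2} = \left(\frac{29449}{2} + \frac{3}{4}\right)^{2} = \left(\frac{58901}{4}\right)^{2} = \frac{3469327801}{16}$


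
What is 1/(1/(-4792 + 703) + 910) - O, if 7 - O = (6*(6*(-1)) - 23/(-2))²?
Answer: 8829923253/14883956 ≈ 593.25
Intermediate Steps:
O = -2373/4 (O = 7 - (6*(6*(-1)) - 23/(-2))² = 7 - (6*(-6) - 23*(-½))² = 7 - (-36 + 23/2)² = 7 - (-49/2)² = 7 - 1*2401/4 = 7 - 2401/4 = -2373/4 ≈ -593.25)
1/(1/(-4792 + 703) + 910) - O = 1/(1/(-4792 + 703) + 910) - 1*(-2373/4) = 1/(1/(-4089) + 910) + 2373/4 = 1/(-1/4089 + 910) + 2373/4 = 1/(3720989/4089) + 2373/4 = 4089/3720989 + 2373/4 = 8829923253/14883956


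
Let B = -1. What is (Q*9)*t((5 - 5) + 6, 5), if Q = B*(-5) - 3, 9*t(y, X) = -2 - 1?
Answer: -6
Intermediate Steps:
t(y, X) = -⅓ (t(y, X) = (-2 - 1)/9 = (⅑)*(-3) = -⅓)
Q = 2 (Q = -1*(-5) - 3 = 5 - 3 = 2)
(Q*9)*t((5 - 5) + 6, 5) = (2*9)*(-⅓) = 18*(-⅓) = -6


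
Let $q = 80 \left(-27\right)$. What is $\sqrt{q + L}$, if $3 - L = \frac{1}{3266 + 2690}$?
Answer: $\frac{i \sqrt{19129321477}}{2978} \approx 46.444 i$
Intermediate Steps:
$q = -2160$
$L = \frac{17867}{5956}$ ($L = 3 - \frac{1}{3266 + 2690} = 3 - \frac{1}{5956} = \frac{17867}{5956} \approx 2.9998$)
$\sqrt{q + L} = \sqrt{-2160 + \frac{17867}{5956}} = \sqrt{- \frac{12847093}{5956}} = \frac{i \sqrt{19129321477}}{2978}$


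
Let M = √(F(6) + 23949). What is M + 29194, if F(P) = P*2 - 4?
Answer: 29194 + √23957 ≈ 29349.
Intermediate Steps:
F(P) = -4 + 2*P (F(P) = 2*P - 4 = -4 + 2*P)
M = √23957 (M = √((-4 + 2*6) + 23949) = √((-4 + 12) + 23949) = √(8 + 23949) = √23957 ≈ 154.78)
M + 29194 = √23957 + 29194 = 29194 + √23957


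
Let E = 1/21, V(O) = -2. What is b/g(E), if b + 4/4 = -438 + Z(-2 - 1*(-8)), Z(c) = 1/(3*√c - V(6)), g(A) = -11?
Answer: 10976/275 - 3*√6/550 ≈ 39.899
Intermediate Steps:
E = 1/21 ≈ 0.047619
Z(c) = 1/(2 + 3*√c) (Z(c) = 1/(3*√c - 1*(-2)) = 1/(3*√c + 2) = 1/(2 + 3*√c))
b = -439 + 1/(2 + 3*√6) (b = -1 + (-438 + 1/(2 + 3*√(-2 - 1*(-8)))) = -1 + (-438 + 1/(2 + 3*√(-2 + 8))) = -1 + (-438 + 1/(2 + 3*√6)) = -439 + 1/(2 + 3*√6) ≈ -438.89)
b/g(E) = (-10976/25 + 3*√6/50)/(-11) = (-10976/25 + 3*√6/50)*(-1/11) = 10976/275 - 3*√6/550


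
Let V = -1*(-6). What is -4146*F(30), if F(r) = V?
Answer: -24876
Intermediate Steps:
V = 6
F(r) = 6
-4146*F(30) = -4146*6 = -24876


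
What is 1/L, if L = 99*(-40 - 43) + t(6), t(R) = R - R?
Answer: -1/8217 ≈ -0.00012170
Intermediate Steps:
t(R) = 0
L = -8217 (L = 99*(-40 - 43) + 0 = 99*(-83) + 0 = -8217 + 0 = -8217)
1/L = 1/(-8217) = -1/8217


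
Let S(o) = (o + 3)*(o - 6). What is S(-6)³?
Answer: 46656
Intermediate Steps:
S(o) = (-6 + o)*(3 + o) (S(o) = (3 + o)*(-6 + o) = (-6 + o)*(3 + o))
S(-6)³ = (-18 + (-6)² - 3*(-6))³ = (-18 + 36 + 18)³ = 36³ = 46656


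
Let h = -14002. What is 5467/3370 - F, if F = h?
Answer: 47192207/3370 ≈ 14004.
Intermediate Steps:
F = -14002
5467/3370 - F = 5467/3370 - 1*(-14002) = 5467*(1/3370) + 14002 = 5467/3370 + 14002 = 47192207/3370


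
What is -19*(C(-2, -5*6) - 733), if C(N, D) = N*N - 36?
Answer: 14535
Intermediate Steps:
C(N, D) = -36 + N² (C(N, D) = N² - 36 = -36 + N²)
-19*(C(-2, -5*6) - 733) = -19*((-36 + (-2)²) - 733) = -19*((-36 + 4) - 733) = -19*(-32 - 733) = -19*(-765) = 14535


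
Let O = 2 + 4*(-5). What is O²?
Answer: 324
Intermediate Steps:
O = -18 (O = 2 - 20 = -18)
O² = (-18)² = 324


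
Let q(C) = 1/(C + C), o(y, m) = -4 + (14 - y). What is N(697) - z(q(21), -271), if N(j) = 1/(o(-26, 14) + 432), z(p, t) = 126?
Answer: -58967/468 ≈ -126.00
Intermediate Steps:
o(y, m) = 10 - y
q(C) = 1/(2*C)
N(j) = 1/468 (N(j) = 1/((10 - 1*(-26)) + 432) = 1/((10 + 26) + 432) = 1/(36 + 432) = 1/468)
N(697) - z(q(21), -271) = 1/468 - 1*126 = 1/468 - 126 = -58967/468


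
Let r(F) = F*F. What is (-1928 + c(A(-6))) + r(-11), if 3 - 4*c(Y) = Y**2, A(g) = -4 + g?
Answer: -7325/4 ≈ -1831.3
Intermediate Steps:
r(F) = F**2
c(Y) = 3/4 - Y**2/4
(-1928 + c(A(-6))) + r(-11) = (-1928 + (3/4 - (-4 - 6)**2/4)) + (-11)**2 = (-1928 + (3/4 - 1/4*(-10)**2)) + 121 = (-1928 + (3/4 - 1/4*100)) + 121 = (-1928 + (3/4 - 25)) + 121 = (-1928 - 97/4) + 121 = -7809/4 + 121 = -7325/4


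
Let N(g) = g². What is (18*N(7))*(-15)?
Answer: -13230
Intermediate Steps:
(18*N(7))*(-15) = (18*7²)*(-15) = (18*49)*(-15) = 882*(-15) = -13230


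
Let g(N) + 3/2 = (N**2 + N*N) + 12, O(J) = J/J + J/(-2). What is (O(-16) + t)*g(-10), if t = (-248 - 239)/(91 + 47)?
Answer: 317855/276 ≈ 1151.6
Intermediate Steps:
O(J) = 1 - J/2 (O(J) = 1 + J*(-1/2) = 1 - J/2)
t = -487/138 ≈ -3.5290
g(N) = 21/2 + 2*N**2 (g(N) = -3/2 + ((N**2 + N*N) + 12) = -3/2 + ((N**2 + N**2) + 12) = -3/2 + (2*N**2 + 12) = -3/2 + (12 + 2*N**2) = 21/2 + 2*N**2)
(O(-16) + t)*g(-10) = ((1 - 1/2*(-16)) - 487/138)*(21/2 + 2*(-10)**2) = ((1 + 8) - 487/138)*(21/2 + 2*100) = (9 - 487/138)*(21/2 + 200) = (755/138)*(421/2) = 317855/276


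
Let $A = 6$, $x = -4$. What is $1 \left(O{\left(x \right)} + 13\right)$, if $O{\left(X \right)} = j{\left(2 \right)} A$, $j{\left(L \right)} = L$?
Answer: $25$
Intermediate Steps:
$O{\left(X \right)} = 12$ ($O{\left(X \right)} = 2 \cdot 6 = 12$)
$1 \left(O{\left(x \right)} + 13\right) = 1 \left(12 + 13\right) = 1 \cdot 25 = 25$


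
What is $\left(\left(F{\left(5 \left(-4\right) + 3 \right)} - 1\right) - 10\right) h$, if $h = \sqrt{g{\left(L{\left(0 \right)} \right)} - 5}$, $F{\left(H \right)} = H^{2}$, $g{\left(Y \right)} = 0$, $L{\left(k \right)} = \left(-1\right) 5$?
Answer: $278 i \sqrt{5} \approx 621.63 i$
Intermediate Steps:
$L{\left(k \right)} = -5$
$h = i \sqrt{5}$ ($h = \sqrt{0 - 5} = \sqrt{-5} = i \sqrt{5} \approx 2.2361 i$)
$\left(\left(F{\left(5 \left(-4\right) + 3 \right)} - 1\right) - 10\right) h = \left(\left(\left(5 \left(-4\right) + 3\right)^{2} - 1\right) - 10\right) i \sqrt{5} = \left(\left(\left(-20 + 3\right)^{2} - 1\right) - 10\right) i \sqrt{5} = \left(\left(\left(-17\right)^{2} - 1\right) - 10\right) i \sqrt{5} = \left(\left(289 - 1\right) - 10\right) i \sqrt{5} = \left(288 - 10\right) i \sqrt{5} = 278 i \sqrt{5}$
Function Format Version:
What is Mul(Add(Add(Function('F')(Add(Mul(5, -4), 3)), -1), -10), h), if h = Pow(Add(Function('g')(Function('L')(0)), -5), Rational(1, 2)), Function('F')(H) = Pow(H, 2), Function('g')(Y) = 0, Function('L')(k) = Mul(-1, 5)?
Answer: Mul(278, I, Pow(5, Rational(1, 2))) ≈ Mul(621.63, I)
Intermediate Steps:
Function('L')(k) = -5
h = Mul(I, Pow(5, Rational(1, 2))) (h = Pow(Add(0, -5), Rational(1, 2)) = Pow(-5, Rational(1, 2)) = Mul(I, Pow(5, Rational(1, 2))) ≈ Mul(2.2361, I))
Mul(Add(Add(Function('F')(Add(Mul(5, -4), 3)), -1), -10), h) = Mul(Add(Add(Pow(Add(Mul(5, -4), 3), 2), -1), -10), Mul(I, Pow(5, Rational(1, 2)))) = Mul(Add(Add(Pow(Add(-20, 3), 2), -1), -10), Mul(I, Pow(5, Rational(1, 2)))) = Mul(Add(Add(Pow(-17, 2), -1), -10), Mul(I, Pow(5, Rational(1, 2)))) = Mul(Add(Add(289, -1), -10), Mul(I, Pow(5, Rational(1, 2)))) = Mul(Add(288, -10), Mul(I, Pow(5, Rational(1, 2)))) = Mul(278, Mul(I, Pow(5, Rational(1, 2)))) = Mul(278, I, Pow(5, Rational(1, 2)))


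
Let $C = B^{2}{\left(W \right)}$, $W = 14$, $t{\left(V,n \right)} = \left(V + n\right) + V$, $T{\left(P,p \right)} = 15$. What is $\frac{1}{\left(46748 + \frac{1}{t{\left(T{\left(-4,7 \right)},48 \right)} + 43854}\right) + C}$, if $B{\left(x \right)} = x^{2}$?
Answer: $\frac{43932}{3741424849} \approx 1.1742 \cdot 10^{-5}$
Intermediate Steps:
$t{\left(V,n \right)} = n + 2 V$
$C = 38416$ ($C = \left(14^{2}\right)^{2} = 196^{2} = 38416$)
$\frac{1}{\left(46748 + \frac{1}{t{\left(T{\left(-4,7 \right)},48 \right)} + 43854}\right) + C} = \frac{1}{\left(46748 + \frac{1}{\left(48 + 2 \cdot 15\right) + 43854}\right) + 38416} = \frac{1}{\left(46748 + \frac{1}{\left(48 + 30\right) + 43854}\right) + 38416} = \frac{1}{\left(46748 + \frac{1}{78 + 43854}\right) + 38416} = \frac{1}{\left(46748 + \frac{1}{43932}\right) + 38416} = \frac{1}{\frac{2053733137}{43932} + 38416} = \frac{1}{\frac{3741424849}{43932}} = \frac{43932}{3741424849}$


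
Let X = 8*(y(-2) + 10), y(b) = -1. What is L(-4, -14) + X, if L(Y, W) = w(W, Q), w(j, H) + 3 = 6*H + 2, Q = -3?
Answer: 53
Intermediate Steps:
w(j, H) = -1 + 6*H (w(j, H) = -3 + (6*H + 2) = -3 + (2 + 6*H) = -1 + 6*H)
L(Y, W) = -19 (L(Y, W) = -1 + 6*(-3) = -1 - 18 = -19)
X = 72 (X = 8*(-1 + 10) = 8*9 = 72)
L(-4, -14) + X = -19 + 72 = 53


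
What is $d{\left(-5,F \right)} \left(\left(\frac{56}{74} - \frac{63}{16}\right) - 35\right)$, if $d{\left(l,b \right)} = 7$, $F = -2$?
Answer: $- \frac{158221}{592} \approx -267.27$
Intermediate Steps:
$d{\left(-5,F \right)} \left(\left(\frac{56}{74} - \frac{63}{16}\right) - 35\right) = 7 \left(\left(\frac{56}{74} - \frac{63}{16}\right) - 35\right) = 7 \left(\left(56 \cdot \frac{1}{74} - \frac{63}{16}\right) - 35\right) = 7 \left(\left(\frac{28}{37} - \frac{63}{16}\right) - 35\right) = 7 \left(- \frac{1883}{592} - 35\right) = 7 \left(- \frac{22603}{592}\right) = - \frac{158221}{592}$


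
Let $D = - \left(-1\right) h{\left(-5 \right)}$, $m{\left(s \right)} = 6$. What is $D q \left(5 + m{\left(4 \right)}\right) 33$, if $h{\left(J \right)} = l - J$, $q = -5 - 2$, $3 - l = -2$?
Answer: $-25410$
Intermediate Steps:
$l = 5$ ($l = 3 - -2 = 3 + 2 = 5$)
$q = -7$ ($q = -5 - 2 = -7$)
$h{\left(J \right)} = 5 - J$
$D = 10$ ($D = - \left(-1\right) \left(5 - -5\right) = - \left(-1\right) \left(5 + 5\right) = - \left(-1\right) 10 = \left(-1\right) \left(-10\right) = 10$)
$D q \left(5 + m{\left(4 \right)}\right) 33 = 10 \left(- 7 \left(5 + 6\right)\right) 33 = 10 \left(\left(-7\right) 11\right) 33 = 10 \left(-77\right) 33 = \left(-770\right) 33 = -25410$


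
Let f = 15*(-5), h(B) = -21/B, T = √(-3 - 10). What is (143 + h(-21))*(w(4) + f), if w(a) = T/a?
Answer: -10800 + 36*I*√13 ≈ -10800.0 + 129.8*I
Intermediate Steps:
T = I*√13 (T = √(-13) = I*√13 ≈ 3.6056*I)
w(a) = I*√13/a (w(a) = (I*√13)/a = I*√13/a)
f = -75
(143 + h(-21))*(w(4) + f) = (143 - 21/(-21))*(I*√13/4 - 75) = (143 - 21*(-1/21))*(I*√13*(¼) - 75) = (143 + 1)*(I*√13/4 - 75) = 144*(-75 + I*√13/4) = -10800 + 36*I*√13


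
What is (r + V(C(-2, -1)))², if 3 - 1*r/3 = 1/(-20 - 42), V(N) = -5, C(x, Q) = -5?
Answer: 63001/3844 ≈ 16.389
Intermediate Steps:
r = 561/62 (r = 9 - 3/(-20 - 42) = 9 - 3/(-62) = 9 - 3*(-1/62) = 9 + 3/62 = 561/62 ≈ 9.0484)
(r + V(C(-2, -1)))² = (561/62 - 5)² = (251/62)² = 63001/3844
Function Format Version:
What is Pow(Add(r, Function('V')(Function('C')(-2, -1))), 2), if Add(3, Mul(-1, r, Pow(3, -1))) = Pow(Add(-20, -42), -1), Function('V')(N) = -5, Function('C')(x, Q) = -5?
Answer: Rational(63001, 3844) ≈ 16.389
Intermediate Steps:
r = Rational(561, 62) (r = Add(9, Mul(-3, Pow(Add(-20, -42), -1))) = Add(9, Mul(-3, Pow(-62, -1))) = Add(9, Mul(-3, Rational(-1, 62))) = Add(9, Rational(3, 62)) = Rational(561, 62) ≈ 9.0484)
Pow(Add(r, Function('V')(Function('C')(-2, -1))), 2) = Pow(Add(Rational(561, 62), -5), 2) = Pow(Rational(251, 62), 2) = Rational(63001, 3844)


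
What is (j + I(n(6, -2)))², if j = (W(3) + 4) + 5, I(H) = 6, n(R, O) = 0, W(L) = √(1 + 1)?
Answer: (15 + √2)² ≈ 269.43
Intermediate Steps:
W(L) = √2
j = 9 + √2 (j = (√2 + 4) + 5 = (4 + √2) + 5 = 9 + √2 ≈ 10.414)
(j + I(n(6, -2)))² = ((9 + √2) + 6)² = (15 + √2)²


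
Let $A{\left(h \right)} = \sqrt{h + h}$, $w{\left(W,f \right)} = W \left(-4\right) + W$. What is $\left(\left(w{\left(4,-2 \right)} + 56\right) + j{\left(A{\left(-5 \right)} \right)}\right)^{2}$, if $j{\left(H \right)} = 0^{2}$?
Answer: $1936$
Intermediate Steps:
$w{\left(W,f \right)} = - 3 W$ ($w{\left(W,f \right)} = - 4 W + W = - 3 W$)
$A{\left(h \right)} = \sqrt{2} \sqrt{h}$ ($A{\left(h \right)} = \sqrt{2 h} = \sqrt{2} \sqrt{h}$)
$j{\left(H \right)} = 0$
$\left(\left(w{\left(4,-2 \right)} + 56\right) + j{\left(A{\left(-5 \right)} \right)}\right)^{2} = \left(\left(\left(-3\right) 4 + 56\right) + 0\right)^{2} = \left(\left(-12 + 56\right) + 0\right)^{2} = \left(44 + 0\right)^{2} = 44^{2} = 1936$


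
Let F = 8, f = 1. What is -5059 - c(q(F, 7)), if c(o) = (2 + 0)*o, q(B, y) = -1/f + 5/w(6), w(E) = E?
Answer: -15176/3 ≈ -5058.7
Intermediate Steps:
q(B, y) = -⅙ (q(B, y) = -1/1 + 5/6 = -1*1 + 5*(⅙) = -1 + ⅚ = -⅙)
c(o) = 2*o
-5059 - c(q(F, 7)) = -5059 - 2*(-1)/6 = -5059 - 1*(-⅓) = -5059 + ⅓ = -15176/3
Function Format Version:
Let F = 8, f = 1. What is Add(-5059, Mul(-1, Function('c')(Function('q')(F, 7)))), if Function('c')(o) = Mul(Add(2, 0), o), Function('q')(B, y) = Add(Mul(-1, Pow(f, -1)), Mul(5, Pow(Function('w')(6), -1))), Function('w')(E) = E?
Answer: Rational(-15176, 3) ≈ -5058.7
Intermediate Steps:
Function('q')(B, y) = Rational(-1, 6) (Function('q')(B, y) = Add(Mul(-1, Pow(1, -1)), Mul(5, Pow(6, -1))) = Add(Mul(-1, 1), Mul(5, Rational(1, 6))) = Add(-1, Rational(5, 6)) = Rational(-1, 6))
Function('c')(o) = Mul(2, o)
Add(-5059, Mul(-1, Function('c')(Function('q')(F, 7)))) = Add(-5059, Mul(-1, Mul(2, Rational(-1, 6)))) = Add(-5059, Mul(-1, Rational(-1, 3))) = Add(-5059, Rational(1, 3)) = Rational(-15176, 3)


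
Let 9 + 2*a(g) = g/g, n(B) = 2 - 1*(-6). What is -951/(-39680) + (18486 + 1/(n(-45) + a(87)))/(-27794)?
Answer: -353551153/551432960 ≈ -0.64115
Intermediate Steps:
n(B) = 8 (n(B) = 2 + 6 = 8)
a(g) = -4 (a(g) = -9/2 + (g/g)/2 = -9/2 + (½)*1 = -9/2 + ½ = -4)
-951/(-39680) + (18486 + 1/(n(-45) + a(87)))/(-27794) = -951/(-39680) + (18486 + 1/(8 - 4))/(-27794) = -951*(-1/39680) + (18486 + 1/4)*(-1/27794) = 951/39680 + (18486 + ¼)*(-1/27794) = 951/39680 + (73945/4)*(-1/27794) = 951/39680 - 73945/111176 = -353551153/551432960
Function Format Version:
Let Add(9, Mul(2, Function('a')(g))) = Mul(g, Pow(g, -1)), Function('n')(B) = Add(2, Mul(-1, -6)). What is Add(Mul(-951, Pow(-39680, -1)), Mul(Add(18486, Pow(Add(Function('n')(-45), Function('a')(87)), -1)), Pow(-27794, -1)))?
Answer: Rational(-353551153, 551432960) ≈ -0.64115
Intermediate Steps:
Function('n')(B) = 8 (Function('n')(B) = Add(2, 6) = 8)
Function('a')(g) = -4 (Function('a')(g) = Add(Rational(-9, 2), Mul(Rational(1, 2), Mul(g, Pow(g, -1)))) = Add(Rational(-9, 2), Mul(Rational(1, 2), 1)) = Add(Rational(-9, 2), Rational(1, 2)) = -4)
Add(Mul(-951, Pow(-39680, -1)), Mul(Add(18486, Pow(Add(Function('n')(-45), Function('a')(87)), -1)), Pow(-27794, -1))) = Add(Mul(-951, Pow(-39680, -1)), Mul(Add(18486, Pow(Add(8, -4), -1)), Pow(-27794, -1))) = Add(Mul(-951, Rational(-1, 39680)), Mul(Add(18486, Pow(4, -1)), Rational(-1, 27794))) = Add(Rational(951, 39680), Mul(Add(18486, Rational(1, 4)), Rational(-1, 27794))) = Add(Rational(951, 39680), Mul(Rational(73945, 4), Rational(-1, 27794))) = Add(Rational(951, 39680), Rational(-73945, 111176)) = Rational(-353551153, 551432960)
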